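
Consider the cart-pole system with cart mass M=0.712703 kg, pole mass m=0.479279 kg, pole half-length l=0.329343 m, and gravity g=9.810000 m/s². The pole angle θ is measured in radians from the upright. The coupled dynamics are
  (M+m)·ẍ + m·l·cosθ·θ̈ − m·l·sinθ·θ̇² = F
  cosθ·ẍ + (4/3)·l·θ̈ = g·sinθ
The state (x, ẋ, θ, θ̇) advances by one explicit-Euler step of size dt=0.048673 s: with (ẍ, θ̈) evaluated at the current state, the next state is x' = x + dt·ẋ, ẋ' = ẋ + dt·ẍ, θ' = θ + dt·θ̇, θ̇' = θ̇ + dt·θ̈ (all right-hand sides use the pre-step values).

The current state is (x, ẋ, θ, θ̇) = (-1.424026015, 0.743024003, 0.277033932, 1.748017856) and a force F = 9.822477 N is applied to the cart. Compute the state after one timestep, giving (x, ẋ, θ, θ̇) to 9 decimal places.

(-1.387860808, 1.254253899, 0.362115205, 0.925598803)

sinθ=0.273503881, cosθ=0.961870899
temp = (F + m·l·θ̇²·sinθ)/(M+m) = (9.822477 + 0.131914356)/1.191982 = 8.351125567
θ̈ = (g·sinθ − cosθ·temp)/(l·(4/3 − m·cos²θ/(M+m))) = -16.896822735
ẍ = temp − m·l·θ̈·cosθ/(M+m) = 10.503357020
Euler: x'=-1.424026015+0.048673·0.743024003=-1.387860808, ẋ'=0.743024003+0.048673·10.503357020=1.254253899
       θ'=0.277033932+0.048673·1.748017856=0.362115205, θ̇'=1.748017856+0.048673·-16.896822735=0.925598803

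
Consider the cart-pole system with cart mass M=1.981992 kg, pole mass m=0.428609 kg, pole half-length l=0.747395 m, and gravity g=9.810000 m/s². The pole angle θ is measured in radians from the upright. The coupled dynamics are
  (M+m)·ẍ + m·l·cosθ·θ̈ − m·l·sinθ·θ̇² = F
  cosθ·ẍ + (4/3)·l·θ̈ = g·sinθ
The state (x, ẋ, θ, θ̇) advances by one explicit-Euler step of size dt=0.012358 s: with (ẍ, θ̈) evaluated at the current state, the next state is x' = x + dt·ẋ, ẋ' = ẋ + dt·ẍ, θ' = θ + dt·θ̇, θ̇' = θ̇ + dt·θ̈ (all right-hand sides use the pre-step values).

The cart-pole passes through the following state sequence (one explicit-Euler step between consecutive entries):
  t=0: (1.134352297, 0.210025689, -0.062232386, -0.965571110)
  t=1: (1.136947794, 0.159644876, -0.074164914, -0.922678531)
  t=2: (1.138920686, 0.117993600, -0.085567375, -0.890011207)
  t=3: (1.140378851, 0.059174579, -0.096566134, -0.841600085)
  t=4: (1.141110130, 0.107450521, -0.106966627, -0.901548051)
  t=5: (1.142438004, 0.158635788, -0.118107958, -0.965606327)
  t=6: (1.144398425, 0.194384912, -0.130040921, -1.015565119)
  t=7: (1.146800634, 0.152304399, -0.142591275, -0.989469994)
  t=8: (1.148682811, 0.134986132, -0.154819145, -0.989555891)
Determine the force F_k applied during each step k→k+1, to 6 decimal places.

F_0 = -8.699213 N
F_1 = -7.259993 N
F_2 = -10.201481 N
F_3 = 7.892062 N
F_4 = 8.361193 N
F_5 = 5.722568 N
F_6 = -7.494832 N
F_7 = -3.335805 N

step 0→1:
  ẍ = (ẋ'−ẋ)/dt = (0.159644876−0.210025689)/0.012358 = -4.076777
  θ̈ = (θ̇'−θ̇)/dt = (-0.922678531−-0.965571110)/0.012358 = 3.470835
  sinθ=-0.062192, cosθ=0.998064
  F = (M+m)·ẍ + m·l·cosθ·θ̈ − m·l·sinθ·θ̇² = -9.827483 + 1.109696 − -0.018574 = -8.699213
step 1→2:
  ẍ = (ẋ'−ẋ)/dt = (0.117993600−0.159644876)/0.012358 = -3.370390
  θ̈ = (θ̇'−θ̇)/dt = (-0.890011207−-0.922678531)/0.012358 = 2.643415
  sinθ=-0.074097, cosθ=0.997251
  F = (M+m)·ẍ + m·l·cosθ·θ̈ − m·l·sinθ·θ̇² = -8.124665 + 0.844464 − -0.020208 = -7.259993
step 2→3:
  ẍ = (ẋ'−ẋ)/dt = (0.059174579−0.117993600)/0.012358 = -4.759591
  θ̈ = (θ̇'−θ̇)/dt = (-0.841600085−-0.890011207)/0.012358 = 3.917391
  sinθ=-0.085463, cosθ=0.996341
  F = (M+m)·ẍ + m·l·cosθ·θ̈ − m·l·sinθ·θ̇² = -11.473474 + 1.250307 − -0.021686 = -10.201481
step 3→4:
  ẍ = (ẋ'−ẋ)/dt = (0.107450521−0.059174579)/0.012358 = 3.906453
  θ̈ = (θ̇'−θ̇)/dt = (-0.901548051−-0.841600085)/0.012358 = -4.850944
  sinθ=-0.096416, cosθ=0.995341
  F = (M+m)·ẍ + m·l·cosθ·θ̈ − m·l·sinθ·θ̇² = 9.416899 + -1.546713 − -0.021876 = 7.892062
step 4→5:
  ẍ = (ẋ'−ẋ)/dt = (0.158635788−0.107450521)/0.012358 = 4.141873
  θ̈ = (θ̇'−θ̇)/dt = (-0.965606327−-0.901548051)/0.012358 = -5.183547
  sinθ=-0.106763, cosθ=0.994285
  F = (M+m)·ẍ + m·l·cosθ·θ̈ − m·l·sinθ·θ̇² = 9.984403 + -1.651008 − -0.027798 = 8.361193
step 5→6:
  ẍ = (ẋ'−ẋ)/dt = (0.194384912−0.158635788)/0.012358 = 2.892792
  θ̈ = (θ̇'−θ̇)/dt = (-1.015565119−-0.965606327)/0.012358 = -4.042628
  sinθ=-0.117834, cosθ=0.993033
  F = (M+m)·ẍ + m·l·cosθ·θ̈ − m·l·sinθ·θ̇² = 6.973367 + -1.285994 − -0.035195 = 5.722568
step 6→7:
  ẍ = (ẋ'−ẋ)/dt = (0.152304399−0.194384912)/0.012358 = -3.405123
  θ̈ = (θ̇'−θ̇)/dt = (-0.989469994−-1.015565119)/0.012358 = 2.111598
  sinθ=-0.129675, cosθ=0.991557
  F = (M+m)·ẍ + m·l·cosθ·θ̈ − m·l·sinθ·θ̇² = -8.208394 + 0.670718 − -0.042843 = -7.494832
step 7→8:
  ẍ = (ẋ'−ẋ)/dt = (0.134986132−0.152304399)/0.012358 = -1.401381
  θ̈ = (θ̇'−θ̇)/dt = (-0.989555891−-0.989469994)/0.012358 = -0.006951
  sinθ=-0.142109, cosθ=0.989851
  F = (M+m)·ẍ + m·l·cosθ·θ̈ − m·l·sinθ·θ̇² = -3.378170 + -0.002204 − -0.044569 = -3.335805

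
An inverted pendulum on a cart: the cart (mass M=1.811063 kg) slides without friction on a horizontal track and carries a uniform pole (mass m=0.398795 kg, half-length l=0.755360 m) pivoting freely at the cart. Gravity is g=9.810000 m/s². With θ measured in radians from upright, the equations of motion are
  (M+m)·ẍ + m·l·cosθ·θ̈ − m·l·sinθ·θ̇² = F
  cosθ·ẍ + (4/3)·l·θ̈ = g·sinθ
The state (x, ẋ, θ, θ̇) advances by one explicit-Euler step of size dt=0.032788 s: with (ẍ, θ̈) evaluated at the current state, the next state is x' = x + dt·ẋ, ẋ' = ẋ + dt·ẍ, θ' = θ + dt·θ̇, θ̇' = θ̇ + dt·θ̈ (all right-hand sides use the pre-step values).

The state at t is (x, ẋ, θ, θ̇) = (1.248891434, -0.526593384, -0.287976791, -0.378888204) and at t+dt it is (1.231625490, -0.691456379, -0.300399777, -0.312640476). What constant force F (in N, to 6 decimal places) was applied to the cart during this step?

ẍ = (ẋ'−ẋ)/dt = (-0.691456379−-0.526593384)/0.032788 = -5.028150
θ̈ = (θ̇'−θ̇)/dt = (-0.312640476−-0.378888204)/0.032788 = 2.020487
sinθ=-0.284013, cosθ=0.958820
F = (M+m)·ẍ + m·l·cosθ·θ̈ − m·l·sinθ·θ̇² = -11.111498 + 0.583575 − -0.012282 = -10.515641

F = -10.515641 N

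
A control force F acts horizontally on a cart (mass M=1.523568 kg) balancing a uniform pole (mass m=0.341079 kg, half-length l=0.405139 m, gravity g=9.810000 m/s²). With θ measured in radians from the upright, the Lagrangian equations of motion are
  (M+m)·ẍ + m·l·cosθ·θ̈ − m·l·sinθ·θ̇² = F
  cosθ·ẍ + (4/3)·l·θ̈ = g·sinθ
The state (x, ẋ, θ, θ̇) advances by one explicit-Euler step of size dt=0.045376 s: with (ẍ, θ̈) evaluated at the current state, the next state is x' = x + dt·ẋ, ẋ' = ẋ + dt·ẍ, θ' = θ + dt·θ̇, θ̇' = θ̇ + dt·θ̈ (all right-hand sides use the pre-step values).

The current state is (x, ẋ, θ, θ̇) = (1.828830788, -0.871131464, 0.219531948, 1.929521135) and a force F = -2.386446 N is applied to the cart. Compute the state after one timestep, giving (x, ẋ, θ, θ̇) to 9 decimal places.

sinθ=0.217772828, cosθ=0.975999485
temp = (F + m·l·θ̇²·sinθ)/(M+m) = (-2.386446 + 0.112037086)/1.864647 = -1.219753076
θ̈ = (g·sinθ − cosθ·temp)/(l·(4/3 − m·cos²θ/(M+m))) = 7.084506116
ẍ = temp − m·l·θ̈·cosθ/(M+m) = -1.732167769
Euler: x'=1.828830788+0.045376·-0.871131464=1.789302327, ẋ'=-0.871131464+0.045376·-1.732167769=-0.949730309
       θ'=0.219531948+0.045376·1.929521135=0.307085899, θ̇'=1.929521135+0.045376·7.084506116=2.250987685

(1.789302327, -0.949730309, 0.307085899, 2.250987685)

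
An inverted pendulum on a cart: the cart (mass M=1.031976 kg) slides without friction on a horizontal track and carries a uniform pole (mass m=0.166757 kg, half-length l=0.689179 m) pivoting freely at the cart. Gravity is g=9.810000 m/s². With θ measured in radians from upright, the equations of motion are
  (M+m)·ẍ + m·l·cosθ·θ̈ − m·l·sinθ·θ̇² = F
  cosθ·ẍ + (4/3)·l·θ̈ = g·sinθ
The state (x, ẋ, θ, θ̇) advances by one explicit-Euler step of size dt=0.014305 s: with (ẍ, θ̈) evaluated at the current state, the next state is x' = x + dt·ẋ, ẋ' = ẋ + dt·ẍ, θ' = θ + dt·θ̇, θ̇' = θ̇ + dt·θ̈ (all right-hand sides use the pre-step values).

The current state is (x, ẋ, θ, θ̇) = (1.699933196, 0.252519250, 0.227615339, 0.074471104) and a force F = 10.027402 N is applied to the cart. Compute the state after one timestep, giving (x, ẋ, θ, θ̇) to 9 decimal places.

(1.703545484, 0.381761252, 0.228680648, -0.028087739)

sinθ=0.225655013, cosθ=0.974207275
temp = (F + m·l·θ̇²·sinθ)/(M+m) = (10.027402 + 0.000143826)/1.198733 = 8.365120361
θ̈ = (g·sinθ − cosθ·temp)/(l·(4/3 − m·cos²θ/(M+m))) = -7.169440255
ẍ = temp − m·l·θ̈·cosθ/(M+m) = 9.034743213
Euler: x'=1.699933196+0.014305·0.252519250=1.703545484, ẋ'=0.252519250+0.014305·9.034743213=0.381761252
       θ'=0.227615339+0.014305·0.074471104=0.228680648, θ̇'=0.074471104+0.014305·-7.169440255=-0.028087739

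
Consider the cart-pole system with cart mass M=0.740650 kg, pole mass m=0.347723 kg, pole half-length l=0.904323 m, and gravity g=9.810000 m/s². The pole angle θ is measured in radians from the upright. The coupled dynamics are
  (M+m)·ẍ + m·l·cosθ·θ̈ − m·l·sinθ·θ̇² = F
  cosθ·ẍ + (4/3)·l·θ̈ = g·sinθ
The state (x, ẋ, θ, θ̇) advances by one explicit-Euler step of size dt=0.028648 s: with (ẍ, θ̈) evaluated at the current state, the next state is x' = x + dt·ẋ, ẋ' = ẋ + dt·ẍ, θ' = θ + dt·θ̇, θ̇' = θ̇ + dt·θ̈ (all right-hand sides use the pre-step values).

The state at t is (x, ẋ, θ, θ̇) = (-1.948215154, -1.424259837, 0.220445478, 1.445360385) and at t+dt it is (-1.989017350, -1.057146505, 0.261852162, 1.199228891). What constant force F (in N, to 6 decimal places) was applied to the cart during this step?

F = 11.167171 N

ẍ = (ẋ'−ẋ)/dt = (-1.057146505−-1.424259837)/0.028648 = 12.814623
θ̈ = (θ̇'−θ̇)/dt = (1.199228891−1.445360385)/0.028648 = -8.591577
sinθ=0.218664, cosθ=0.975800
F = (M+m)·ẍ + m·l·cosθ·θ̈ − m·l·sinθ·θ̇² = 13.947090 + -2.636275 − 0.143644 = 11.167171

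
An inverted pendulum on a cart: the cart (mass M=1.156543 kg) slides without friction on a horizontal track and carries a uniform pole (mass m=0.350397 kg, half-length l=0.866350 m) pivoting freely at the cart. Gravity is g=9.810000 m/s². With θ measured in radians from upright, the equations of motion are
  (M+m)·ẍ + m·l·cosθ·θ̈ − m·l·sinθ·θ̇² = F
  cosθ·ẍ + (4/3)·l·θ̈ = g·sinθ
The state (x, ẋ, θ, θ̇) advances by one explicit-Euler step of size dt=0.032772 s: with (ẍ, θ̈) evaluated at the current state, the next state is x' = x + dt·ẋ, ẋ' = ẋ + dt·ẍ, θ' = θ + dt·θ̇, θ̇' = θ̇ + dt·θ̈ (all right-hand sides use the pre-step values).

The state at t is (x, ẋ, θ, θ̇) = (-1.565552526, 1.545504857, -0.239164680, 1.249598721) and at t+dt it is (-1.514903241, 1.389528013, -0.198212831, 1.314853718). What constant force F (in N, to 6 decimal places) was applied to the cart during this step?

F = -6.472671 N

ẍ = (ẋ'−ẋ)/dt = (1.389528013−1.545504857)/0.032772 = -4.759455
θ̈ = (θ̇'−θ̇)/dt = (1.314853718−1.249598721)/0.032772 = 1.991181
sinθ=-0.236891, cosθ=0.971536
F = (M+m)·ẍ + m·l·cosθ·θ̈ − m·l·sinθ·θ̇² = -7.172212 + 0.587251 − -0.112291 = -6.472671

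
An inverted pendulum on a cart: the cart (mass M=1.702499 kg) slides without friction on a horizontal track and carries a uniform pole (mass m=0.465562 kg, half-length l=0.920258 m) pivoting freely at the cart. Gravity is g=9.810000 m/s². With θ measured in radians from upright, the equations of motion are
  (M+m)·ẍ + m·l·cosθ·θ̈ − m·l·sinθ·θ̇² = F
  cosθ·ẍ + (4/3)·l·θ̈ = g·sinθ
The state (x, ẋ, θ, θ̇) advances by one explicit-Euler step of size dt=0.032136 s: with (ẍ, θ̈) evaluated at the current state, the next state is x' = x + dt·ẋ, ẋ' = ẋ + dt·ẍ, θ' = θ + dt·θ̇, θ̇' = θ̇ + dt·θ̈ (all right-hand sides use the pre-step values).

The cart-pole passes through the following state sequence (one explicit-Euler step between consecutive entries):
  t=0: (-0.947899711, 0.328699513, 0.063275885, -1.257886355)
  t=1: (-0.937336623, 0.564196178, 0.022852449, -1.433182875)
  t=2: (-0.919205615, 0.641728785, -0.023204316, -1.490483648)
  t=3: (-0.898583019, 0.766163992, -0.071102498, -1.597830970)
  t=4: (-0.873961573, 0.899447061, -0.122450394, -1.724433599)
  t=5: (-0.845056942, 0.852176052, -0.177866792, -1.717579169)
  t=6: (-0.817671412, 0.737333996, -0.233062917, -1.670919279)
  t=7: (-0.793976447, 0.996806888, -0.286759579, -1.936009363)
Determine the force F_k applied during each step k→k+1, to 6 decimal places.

F_0 = 13.512582 N
F_1 = 4.446908 N
F_2 = 6.986358 N
F_3 = 7.386073 N
F_4 = -2.942832 N
F_5 = -6.911958 N
F_6 = 14.343025 N

step 0→1:
  ẍ = (ẋ'−ẋ)/dt = (0.564196178−0.328699513)/0.032136 = 7.328126
  θ̈ = (θ̇'−θ̇)/dt = (-1.433182875−-1.257886355)/0.032136 = -5.454833
  sinθ=0.063234, cosθ=0.997999
  F = (M+m)·ẍ + m·l·cosθ·θ̈ − m·l·sinθ·θ̇² = 15.887825 + -2.332376 − 0.042867 = 13.512582
step 1→2:
  ẍ = (ẋ'−ẋ)/dt = (0.641728785−0.564196178)/0.032136 = 2.412640
  θ̈ = (θ̇'−θ̇)/dt = (-1.490483648−-1.433182875)/0.032136 = -1.783071
  sinθ=0.022850, cosθ=0.999739
  F = (M+m)·ẍ + m·l·cosθ·θ̈ − m·l·sinθ·θ̇² = 5.230751 + -0.763734 − 0.020109 = 4.446908
step 2→3:
  ẍ = (ẋ'−ẋ)/dt = (0.766163992−0.641728785)/0.032136 = 3.872144
  θ̈ = (θ̇'−θ̇)/dt = (-1.597830970−-1.490483648)/0.032136 = -3.340407
  sinθ=-0.023202, cosθ=0.999731
  F = (M+m)·ẍ + m·l·cosθ·θ̈ − m·l·sinθ·θ̇² = 8.395044 + -1.430769 − -0.022084 = 6.986358
step 3→4:
  ẍ = (ẋ'−ẋ)/dt = (0.899447061−0.766163992)/0.032136 = 4.147469
  θ̈ = (θ̇'−θ̇)/dt = (-1.724433599−-1.597830970)/0.032136 = -3.939589
  sinθ=-0.071043, cosθ=0.997473
  F = (M+m)·ẍ + m·l·cosθ·θ̈ − m·l·sinθ·θ̇² = 8.991966 + -1.683602 − -0.077708 = 7.386073
step 4→5:
  ẍ = (ẋ'−ẋ)/dt = (0.852176052−0.899447061)/0.032136 = -1.470967
  θ̈ = (θ̇'−θ̇)/dt = (-1.717579169−-1.724433599)/0.032136 = 0.213294
  sinθ=-0.122145, cosθ=0.992512
  F = (M+m)·ẍ + m·l·cosθ·θ̈ − m·l·sinθ·θ̇² = -3.189147 + 0.090699 − -0.155616 = -2.942832
step 5→6:
  ẍ = (ẋ'−ẋ)/dt = (0.737333996−0.852176052)/0.032136 = -3.573626
  θ̈ = (θ̇'−θ̇)/dt = (-1.670919279−-1.717579169)/0.032136 = 1.451951
  sinθ=-0.176930, cosθ=0.984223
  F = (M+m)·ẍ + m·l·cosθ·θ̈ − m·l·sinθ·θ̇² = -7.747840 + 0.612255 − -0.223626 = -6.911958
step 6→7:
  ẍ = (ẋ'−ẋ)/dt = (0.996806888−0.737333996)/0.032136 = 8.074212
  θ̈ = (θ̇'−θ̇)/dt = (-1.936009363−-1.670919279)/0.032136 = -8.249007
  sinθ=-0.230959, cosθ=0.972964
  F = (M+m)·ẍ + m·l·cosθ·θ̈ − m·l·sinθ·θ̇² = 17.505385 + -3.438629 − -0.276269 = 14.343025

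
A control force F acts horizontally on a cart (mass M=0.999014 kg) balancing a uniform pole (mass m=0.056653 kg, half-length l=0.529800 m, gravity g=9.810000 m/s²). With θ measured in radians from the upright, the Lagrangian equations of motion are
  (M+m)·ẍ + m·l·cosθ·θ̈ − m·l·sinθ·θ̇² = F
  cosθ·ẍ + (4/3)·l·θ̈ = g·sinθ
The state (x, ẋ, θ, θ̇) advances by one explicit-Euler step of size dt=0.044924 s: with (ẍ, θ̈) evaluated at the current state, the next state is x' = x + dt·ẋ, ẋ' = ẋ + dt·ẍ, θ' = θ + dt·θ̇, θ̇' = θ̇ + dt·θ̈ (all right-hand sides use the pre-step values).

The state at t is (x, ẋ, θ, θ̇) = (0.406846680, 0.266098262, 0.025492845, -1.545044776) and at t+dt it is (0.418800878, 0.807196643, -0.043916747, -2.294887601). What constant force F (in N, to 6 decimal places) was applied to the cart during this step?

F = 12.212595 N

ẍ = (ẋ'−ẋ)/dt = (0.807196643−0.266098262)/0.044924 = 12.044751
θ̈ = (θ̇'−θ̇)/dt = (-2.294887601−-1.545044776)/0.044924 = -16.691364
sinθ=0.025490, cosθ=0.999675
F = (M+m)·ẍ + m·l·cosθ·θ̈ − m·l·sinθ·θ̇² = 12.715246 + -0.500824 − 0.001826 = 12.212595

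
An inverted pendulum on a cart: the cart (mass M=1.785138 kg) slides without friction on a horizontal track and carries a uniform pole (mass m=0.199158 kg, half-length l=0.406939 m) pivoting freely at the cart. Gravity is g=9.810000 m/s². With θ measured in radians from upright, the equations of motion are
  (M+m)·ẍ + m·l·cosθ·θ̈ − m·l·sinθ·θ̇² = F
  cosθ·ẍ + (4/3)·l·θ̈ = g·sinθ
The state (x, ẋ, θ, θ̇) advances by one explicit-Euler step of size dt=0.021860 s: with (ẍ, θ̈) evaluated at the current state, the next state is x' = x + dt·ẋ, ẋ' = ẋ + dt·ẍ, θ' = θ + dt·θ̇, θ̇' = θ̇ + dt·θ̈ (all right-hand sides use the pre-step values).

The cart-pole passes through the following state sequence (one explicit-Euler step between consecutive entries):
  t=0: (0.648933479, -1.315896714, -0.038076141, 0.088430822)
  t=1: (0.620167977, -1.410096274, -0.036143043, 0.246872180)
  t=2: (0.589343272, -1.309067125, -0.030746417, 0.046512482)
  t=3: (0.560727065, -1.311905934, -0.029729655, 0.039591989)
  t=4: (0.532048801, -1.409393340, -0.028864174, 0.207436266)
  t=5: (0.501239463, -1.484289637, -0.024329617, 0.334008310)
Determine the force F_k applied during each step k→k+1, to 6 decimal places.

F_0 = -7.963755 N
F_1 = 8.428548 N
F_2 = -0.283327 N
F_3 = -8.227211 N
F_4 = -6.329389 N

step 0→1:
  ẍ = (ẋ'−ẋ)/dt = (-1.410096274−-1.315896714)/0.021860 = -4.309220
  θ̈ = (θ̇'−θ̇)/dt = (0.246872180−0.088430822)/0.021860 = 7.248004
  sinθ=-0.038067, cosθ=0.999275
  F = (M+m)·ẍ + m·l·cosθ·θ̈ − m·l·sinθ·θ̇² = -8.550769 + 0.586990 − -0.000024 = -7.963755
step 1→2:
  ẍ = (ẋ'−ẋ)/dt = (-1.309067125−-1.410096274)/0.021860 = 4.621645
  θ̈ = (θ̇'−θ̇)/dt = (0.046512482−0.246872180)/0.021860 = -9.165585
  sinθ=-0.036135, cosθ=0.999347
  F = (M+m)·ẍ + m·l·cosθ·θ̈ − m·l·sinθ·θ̇² = 9.170711 + -0.742341 − -0.000178 = 8.428548
step 2→3:
  ẍ = (ẋ'−ẋ)/dt = (-1.311905934−-1.309067125)/0.021860 = -0.129863
  θ̈ = (θ̇'−θ̇)/dt = (0.039591989−0.046512482)/0.021860 = -0.316582
  sinθ=-0.030742, cosθ=0.999527
  F = (M+m)·ẍ + m·l·cosθ·θ̈ − m·l·sinθ·θ̇² = -0.257687 + -0.025645 − -0.000005 = -0.283327
step 3→4:
  ẍ = (ẋ'−ẋ)/dt = (-1.409393340−-1.311905934)/0.021860 = -4.459625
  θ̈ = (θ̇'−θ̇)/dt = (0.207436266−0.039591989)/0.021860 = 7.678146
  sinθ=-0.029725, cosθ=0.999558
  F = (M+m)·ẍ + m·l·cosθ·θ̈ − m·l·sinθ·θ̇² = -8.849216 + 0.622002 − -0.000004 = -8.227211
step 4→5:
  ẍ = (ẋ'−ẋ)/dt = (-1.484289637−-1.409393340)/0.021860 = -3.426180
  θ̈ = (θ̇'−θ̇)/dt = (0.334008310−0.207436266)/0.021860 = 5.790121
  sinθ=-0.028860, cosθ=0.999583
  F = (M+m)·ẍ + m·l·cosθ·θ̈ − m·l·sinθ·θ̇² = -6.798555 + 0.469066 − -0.000101 = -6.329389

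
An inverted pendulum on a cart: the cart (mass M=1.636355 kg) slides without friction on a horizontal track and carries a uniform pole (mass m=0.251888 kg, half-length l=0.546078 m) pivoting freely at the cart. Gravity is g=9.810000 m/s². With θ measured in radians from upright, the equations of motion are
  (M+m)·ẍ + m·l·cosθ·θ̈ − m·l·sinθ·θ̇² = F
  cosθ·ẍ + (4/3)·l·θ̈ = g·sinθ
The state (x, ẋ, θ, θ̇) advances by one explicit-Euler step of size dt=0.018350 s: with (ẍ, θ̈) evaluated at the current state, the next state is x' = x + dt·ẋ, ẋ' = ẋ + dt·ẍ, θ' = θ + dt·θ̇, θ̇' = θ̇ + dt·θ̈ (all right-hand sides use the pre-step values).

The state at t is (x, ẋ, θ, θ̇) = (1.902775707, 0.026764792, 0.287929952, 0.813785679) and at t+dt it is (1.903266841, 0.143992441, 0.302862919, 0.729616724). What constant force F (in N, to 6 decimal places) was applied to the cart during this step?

ẍ = (ẋ'−ẋ)/dt = (0.143992441−0.026764792)/0.018350 = 6.388428
θ̈ = (θ̇'−θ̇)/dt = (0.729616724−0.813785679)/0.018350 = -4.586864
sinθ=0.283968, cosθ=0.958834
F = (M+m)·ẍ + m·l·cosθ·θ̈ − m·l·sinθ·θ̇² = 12.062904 + -0.604953 − 0.025867 = 11.432084

F = 11.432084 N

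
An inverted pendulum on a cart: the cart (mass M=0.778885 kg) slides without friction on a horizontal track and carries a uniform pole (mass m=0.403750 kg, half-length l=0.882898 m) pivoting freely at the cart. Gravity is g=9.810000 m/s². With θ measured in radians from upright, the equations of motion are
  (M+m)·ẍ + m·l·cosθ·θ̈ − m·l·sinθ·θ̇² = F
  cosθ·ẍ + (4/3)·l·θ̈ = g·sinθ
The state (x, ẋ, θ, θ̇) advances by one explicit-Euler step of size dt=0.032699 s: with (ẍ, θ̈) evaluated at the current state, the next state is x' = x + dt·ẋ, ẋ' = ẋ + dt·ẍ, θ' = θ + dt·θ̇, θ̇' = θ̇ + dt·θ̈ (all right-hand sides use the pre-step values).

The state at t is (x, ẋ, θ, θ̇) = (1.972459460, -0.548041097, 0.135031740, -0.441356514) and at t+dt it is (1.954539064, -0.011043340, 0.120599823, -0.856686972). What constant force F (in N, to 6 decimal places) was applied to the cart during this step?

ẍ = (ẋ'−ẋ)/dt = (-0.011043340−-0.548041097)/0.032699 = 16.422452
θ̈ = (θ̇'−θ̇)/dt = (-0.856686972−-0.441356514)/0.032699 = -12.701626
sinθ=0.134622, cosθ=0.990897
F = (M+m)·ẍ + m·l·cosθ·θ̈ − m·l·sinθ·θ̇² = 19.421767 + -4.486534 − 0.009348 = 14.925885

F = 14.925885 N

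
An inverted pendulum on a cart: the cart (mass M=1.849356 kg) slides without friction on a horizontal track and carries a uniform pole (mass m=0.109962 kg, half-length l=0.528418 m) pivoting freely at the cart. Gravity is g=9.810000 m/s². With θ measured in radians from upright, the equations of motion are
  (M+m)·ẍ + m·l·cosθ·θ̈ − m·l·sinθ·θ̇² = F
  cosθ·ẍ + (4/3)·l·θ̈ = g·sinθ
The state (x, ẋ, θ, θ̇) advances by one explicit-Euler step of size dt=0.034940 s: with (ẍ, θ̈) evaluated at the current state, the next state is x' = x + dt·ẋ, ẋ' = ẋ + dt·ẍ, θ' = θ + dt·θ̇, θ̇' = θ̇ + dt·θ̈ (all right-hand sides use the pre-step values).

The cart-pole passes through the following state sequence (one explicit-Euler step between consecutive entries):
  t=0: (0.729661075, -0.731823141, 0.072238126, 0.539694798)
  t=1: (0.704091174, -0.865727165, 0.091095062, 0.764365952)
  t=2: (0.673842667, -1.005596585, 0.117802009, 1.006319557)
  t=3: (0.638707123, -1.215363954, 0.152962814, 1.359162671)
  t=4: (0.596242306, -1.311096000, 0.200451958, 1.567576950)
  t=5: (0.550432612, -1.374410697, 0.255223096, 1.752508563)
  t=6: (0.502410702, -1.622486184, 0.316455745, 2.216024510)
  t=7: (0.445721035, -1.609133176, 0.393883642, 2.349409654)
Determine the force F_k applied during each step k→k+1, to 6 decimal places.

F_0 = -7.137452 N
F_1 = -7.445791 N
F_2 = -11.187248 N
F_3 = -5.042137 N
F_4 = -3.277519 N
F_5 = -13.210429 N
F_6 = 0.870800 N

step 0→1:
  ẍ = (ẋ'−ẋ)/dt = (-0.865727165−-0.731823141)/0.034940 = -3.832399
  θ̈ = (θ̇'−θ̇)/dt = (0.764365952−0.539694798)/0.034940 = 6.430199
  sinθ=0.072175, cosθ=0.997392
  F = (M+m)·ẍ + m·l·cosθ·θ̈ − m·l·sinθ·θ̇² = -7.508889 + 0.372658 − 0.001222 = -7.137452
step 1→2:
  ẍ = (ẋ'−ẋ)/dt = (-1.005596585−-0.865727165)/0.034940 = -4.003132
  θ̈ = (θ̇'−θ̇)/dt = (1.006319557−0.764365952)/0.034940 = 6.924831
  sinθ=0.090969, cosθ=0.995854
  F = (M+m)·ẍ + m·l·cosθ·θ̈ − m·l·sinθ·θ̇² = -7.843408 + 0.400705 − 0.003088 = -7.445791
step 2→3:
  ẍ = (ẋ'−ẋ)/dt = (-1.215363954−-1.005596585)/0.034940 = -6.003645
  θ̈ = (θ̇'−θ̇)/dt = (1.359162671−1.006319557)/0.034940 = 10.098544
  sinθ=0.117530, cosθ=0.993069
  F = (M+m)·ẍ + m·l·cosθ·θ̈ − m·l·sinθ·θ̇² = -11.763050 + 0.582718 − 0.006916 = -11.187248
step 3→4:
  ẍ = (ẋ'−ẋ)/dt = (-1.311096000−-1.215363954)/0.034940 = -2.739898
  θ̈ = (θ̇'−θ̇)/dt = (1.567576950−1.359162671)/0.034940 = 5.964919
  sinθ=0.152367, cosθ=0.988324
  F = (M+m)·ẍ + m·l·cosθ·θ̈ − m·l·sinθ·θ̇² = -5.368332 + 0.342550 − 0.016355 = -5.042137
step 4→5:
  ẍ = (ẋ'−ẋ)/dt = (-1.374410697−-1.311096000)/0.034940 = -1.812098
  θ̈ = (θ̇'−θ̇)/dt = (1.752508563−1.567576950)/0.034940 = 5.292834
  sinθ=0.199112, cosθ=0.979977
  F = (M+m)·ẍ + m·l·cosθ·θ̈ − m·l·sinθ·θ̇² = -3.550476 + 0.301387 − 0.028430 = -3.277519
step 5→6:
  ẍ = (ẋ'−ẋ)/dt = (-1.622486184−-1.374410697)/0.034940 = -7.100043
  θ̈ = (θ̇'−θ̇)/dt = (2.216024510−1.752508563)/0.034940 = 13.266055
  sinθ=0.252461, cosθ=0.967607
  F = (M+m)·ẍ + m·l·cosθ·θ̈ − m·l·sinθ·θ̇² = -13.911241 + 0.745866 − 0.045054 = -13.210429
step 6→7:
  ẍ = (ẋ'−ẋ)/dt = (-1.609133176−-1.622486184)/0.034940 = 0.382170
  θ̈ = (θ̇'−θ̇)/dt = (2.349409654−2.216024510)/0.034940 = 3.817548
  sinθ=0.311200, cosθ=0.950344
  F = (M+m)·ẍ + m·l·cosθ·θ̈ − m·l·sinθ·θ̇² = 0.748792 + 0.210807 − 0.088799 = 0.870800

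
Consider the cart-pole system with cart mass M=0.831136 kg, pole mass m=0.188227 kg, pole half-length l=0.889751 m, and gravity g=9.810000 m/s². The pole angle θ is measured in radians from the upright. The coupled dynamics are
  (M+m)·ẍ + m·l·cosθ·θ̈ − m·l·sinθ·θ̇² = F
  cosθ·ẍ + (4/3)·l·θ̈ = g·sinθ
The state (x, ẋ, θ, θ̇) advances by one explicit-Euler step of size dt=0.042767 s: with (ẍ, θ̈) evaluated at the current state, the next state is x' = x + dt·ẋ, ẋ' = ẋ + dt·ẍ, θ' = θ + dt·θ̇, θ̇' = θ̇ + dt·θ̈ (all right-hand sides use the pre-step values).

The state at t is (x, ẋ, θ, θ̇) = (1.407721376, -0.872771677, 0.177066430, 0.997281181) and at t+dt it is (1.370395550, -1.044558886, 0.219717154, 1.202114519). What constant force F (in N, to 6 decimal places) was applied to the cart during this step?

ẍ = (ẋ'−ẋ)/dt = (-1.044558886−-0.872771677)/0.042767 = -4.016817
θ̈ = (θ̇'−θ̇)/dt = (1.202114519−0.997281181)/0.042767 = 4.789518
sinθ=0.176143, cosθ=0.984365
F = (M+m)·ẍ + m·l·cosθ·θ̈ − m·l·sinθ·θ̇² = -4.094595 + 0.789584 − 0.029339 = -3.334350

F = -3.334350 N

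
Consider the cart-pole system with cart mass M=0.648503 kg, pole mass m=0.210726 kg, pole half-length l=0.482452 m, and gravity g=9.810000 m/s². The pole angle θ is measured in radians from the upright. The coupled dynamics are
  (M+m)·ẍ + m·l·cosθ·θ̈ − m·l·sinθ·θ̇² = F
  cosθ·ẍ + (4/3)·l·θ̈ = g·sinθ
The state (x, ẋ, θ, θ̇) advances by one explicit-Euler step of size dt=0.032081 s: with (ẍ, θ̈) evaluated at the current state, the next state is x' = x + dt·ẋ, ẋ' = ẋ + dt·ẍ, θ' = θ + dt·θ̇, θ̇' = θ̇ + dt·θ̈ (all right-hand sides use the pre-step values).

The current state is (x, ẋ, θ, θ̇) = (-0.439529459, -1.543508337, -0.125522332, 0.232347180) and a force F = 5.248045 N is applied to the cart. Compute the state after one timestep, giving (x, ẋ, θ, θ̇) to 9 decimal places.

(-0.489046750, -1.295493573, -0.118068402, -0.211422682)

sinθ=-0.125192973, cosθ=0.992132410
temp = (F + m·l·θ̇²·sinθ)/(M+m) = (5.248045 + -0.000687111)/0.859229 = 6.107053985
θ̈ = (g·sinθ − cosθ·temp)/(l·(4/3 − m·cos²θ/(M+m))) = -13.832793927
ẍ = temp − m·l·θ̈·cosθ/(M+m) = 7.730892554
Euler: x'=-0.439529459+0.032081·-1.543508337=-0.489046750, ẋ'=-1.543508337+0.032081·7.730892554=-1.295493573
       θ'=-0.125522332+0.032081·0.232347180=-0.118068402, θ̇'=0.232347180+0.032081·-13.832793927=-0.211422682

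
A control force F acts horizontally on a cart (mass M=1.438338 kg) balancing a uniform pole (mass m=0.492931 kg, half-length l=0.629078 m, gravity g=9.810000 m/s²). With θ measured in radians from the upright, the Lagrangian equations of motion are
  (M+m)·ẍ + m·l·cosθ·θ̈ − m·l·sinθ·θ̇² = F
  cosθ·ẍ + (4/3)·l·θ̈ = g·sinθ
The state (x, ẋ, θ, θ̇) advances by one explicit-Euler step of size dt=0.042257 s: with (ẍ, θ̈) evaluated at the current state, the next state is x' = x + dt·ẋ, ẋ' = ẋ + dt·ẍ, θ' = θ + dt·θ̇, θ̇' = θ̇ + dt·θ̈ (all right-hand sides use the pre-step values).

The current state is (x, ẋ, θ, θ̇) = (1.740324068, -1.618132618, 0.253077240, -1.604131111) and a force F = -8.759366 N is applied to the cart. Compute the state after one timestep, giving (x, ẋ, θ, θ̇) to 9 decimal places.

(1.671946638, -1.869814474, 0.185291472, -1.189882556)

sinθ=0.250384359, cosθ=0.968146514
temp = (F + m·l·θ̇²·sinθ)/(M+m) = (-8.759366 + 0.199791749)/1.931269 = -4.432098403
θ̈ = (g·sinθ − cosθ·temp)/(l·(4/3 − m·cos²θ/(M+m))) = 9.803075353
ẍ = temp − m·l·θ̈·cosθ/(M+m) = -5.955980218
Euler: x'=1.740324068+0.042257·-1.618132618=1.671946638, ẋ'=-1.618132618+0.042257·-5.955980218=-1.869814474
       θ'=0.253077240+0.042257·-1.604131111=0.185291472, θ̇'=-1.604131111+0.042257·9.803075353=-1.189882556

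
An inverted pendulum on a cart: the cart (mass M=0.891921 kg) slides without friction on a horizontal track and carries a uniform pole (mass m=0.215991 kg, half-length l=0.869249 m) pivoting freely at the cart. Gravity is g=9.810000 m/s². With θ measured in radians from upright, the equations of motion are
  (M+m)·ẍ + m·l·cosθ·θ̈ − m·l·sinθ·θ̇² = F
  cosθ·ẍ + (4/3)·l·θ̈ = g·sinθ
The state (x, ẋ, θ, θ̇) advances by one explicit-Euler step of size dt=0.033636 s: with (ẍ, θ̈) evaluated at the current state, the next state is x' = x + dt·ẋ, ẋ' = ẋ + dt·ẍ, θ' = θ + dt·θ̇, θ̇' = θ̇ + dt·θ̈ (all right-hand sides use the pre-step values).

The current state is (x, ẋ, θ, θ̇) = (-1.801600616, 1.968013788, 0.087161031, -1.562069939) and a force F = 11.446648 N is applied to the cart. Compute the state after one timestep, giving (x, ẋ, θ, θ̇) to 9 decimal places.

sinθ=0.087050712, cosθ=0.996203882
temp = (F + m·l·θ̇²·sinθ)/(M+m) = (11.446648 + 0.039879815)/1.107912 = 10.367725789
θ̈ = (g·sinθ − cosθ·temp)/(l·(4/3 − m·cos²θ/(M+m))) = -9.562182555
ẍ = temp − m·l·θ̈·cosθ/(M+m) = 11.982009442
Euler: x'=-1.801600616+0.033636·1.968013788=-1.735404504, ẋ'=1.968013788+0.033636·11.982009442=2.371040658
       θ'=0.087161031+0.033636·-1.562069939=0.034619247, θ̇'=-1.562069939+0.033636·-9.562182555=-1.883703511

(-1.735404504, 2.371040658, 0.034619247, -1.883703511)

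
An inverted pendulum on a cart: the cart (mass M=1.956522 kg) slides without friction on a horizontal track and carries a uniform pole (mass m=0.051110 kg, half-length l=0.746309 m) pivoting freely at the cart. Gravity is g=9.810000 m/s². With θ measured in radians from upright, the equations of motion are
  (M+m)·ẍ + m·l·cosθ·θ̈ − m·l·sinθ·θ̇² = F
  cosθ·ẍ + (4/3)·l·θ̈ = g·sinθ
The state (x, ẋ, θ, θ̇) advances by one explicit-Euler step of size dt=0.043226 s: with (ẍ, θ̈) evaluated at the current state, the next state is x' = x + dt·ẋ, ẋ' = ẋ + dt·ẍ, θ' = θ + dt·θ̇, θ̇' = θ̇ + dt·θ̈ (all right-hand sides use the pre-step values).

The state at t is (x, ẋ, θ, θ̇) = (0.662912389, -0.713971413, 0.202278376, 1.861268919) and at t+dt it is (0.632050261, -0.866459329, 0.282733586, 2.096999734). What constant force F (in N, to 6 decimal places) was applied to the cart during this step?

F = -6.905076 N

ẍ = (ẋ'−ẋ)/dt = (-0.866459329−-0.713971413)/0.043226 = -3.527690
θ̈ = (θ̇'−θ̇)/dt = (2.096999734−1.861268919)/0.043226 = 5.453450
sinθ=0.200902, cosθ=0.979611
F = (M+m)·ẍ + m·l·cosθ·θ̈ − m·l·sinθ·θ̇² = -7.082303 + 0.203774 − 0.026548 = -6.905076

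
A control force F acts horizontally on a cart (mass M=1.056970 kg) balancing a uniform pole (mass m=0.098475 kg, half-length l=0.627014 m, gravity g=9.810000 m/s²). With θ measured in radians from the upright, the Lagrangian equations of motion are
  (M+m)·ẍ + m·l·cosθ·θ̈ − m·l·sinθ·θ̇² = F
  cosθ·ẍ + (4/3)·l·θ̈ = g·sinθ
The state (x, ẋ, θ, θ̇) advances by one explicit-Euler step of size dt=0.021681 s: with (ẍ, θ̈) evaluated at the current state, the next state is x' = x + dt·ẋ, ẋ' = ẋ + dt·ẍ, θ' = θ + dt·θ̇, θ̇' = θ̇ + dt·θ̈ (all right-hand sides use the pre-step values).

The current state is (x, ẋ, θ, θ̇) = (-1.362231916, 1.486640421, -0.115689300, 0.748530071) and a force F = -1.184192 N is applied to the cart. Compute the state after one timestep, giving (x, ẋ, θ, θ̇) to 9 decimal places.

(-1.330000065, 1.464508043, -0.099460420, 0.745459872)

sinθ=-0.115431408, cosθ=0.993315453
temp = (F + m·l·θ̇²·sinθ)/(M+m) = (-1.184192 + -0.003993427)/1.155445 = -1.028335773
θ̈ = (g·sinθ − cosθ·temp)/(l·(4/3 − m·cos²θ/(M+m))) = -0.141607811
ẍ = temp − m·l·θ̈·cosθ/(M+m) = -1.020819053
Euler: x'=-1.362231916+0.021681·1.486640421=-1.330000065, ẋ'=1.486640421+0.021681·-1.020819053=1.464508043
       θ'=-0.115689300+0.021681·0.748530071=-0.099460420, θ̇'=0.748530071+0.021681·-0.141607811=0.745459872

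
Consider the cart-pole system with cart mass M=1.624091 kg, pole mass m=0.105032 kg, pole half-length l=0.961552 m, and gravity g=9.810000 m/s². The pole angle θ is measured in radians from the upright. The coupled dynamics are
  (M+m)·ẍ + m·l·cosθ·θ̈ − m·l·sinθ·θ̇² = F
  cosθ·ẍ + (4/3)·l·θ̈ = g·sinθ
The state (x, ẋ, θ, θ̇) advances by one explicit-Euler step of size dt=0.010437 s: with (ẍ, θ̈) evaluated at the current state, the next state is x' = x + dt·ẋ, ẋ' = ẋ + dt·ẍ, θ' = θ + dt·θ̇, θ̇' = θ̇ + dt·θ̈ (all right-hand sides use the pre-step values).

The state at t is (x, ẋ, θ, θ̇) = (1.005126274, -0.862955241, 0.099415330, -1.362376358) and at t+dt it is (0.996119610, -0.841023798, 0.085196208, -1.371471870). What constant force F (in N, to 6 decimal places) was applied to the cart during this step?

ẍ = (ẋ'−ẋ)/dt = (-0.841023798−-0.862955241)/0.010437 = 2.101317
θ̈ = (θ̇'−θ̇)/dt = (-1.371471870−-1.362376358)/0.010437 = -0.871468
sinθ=0.099252, cosθ=0.995062
F = (M+m)·ẍ + m·l·cosθ·θ̈ − m·l·sinθ·θ̇² = 3.633435 + -0.087578 − 0.018605 = 3.527252

F = 3.527252 N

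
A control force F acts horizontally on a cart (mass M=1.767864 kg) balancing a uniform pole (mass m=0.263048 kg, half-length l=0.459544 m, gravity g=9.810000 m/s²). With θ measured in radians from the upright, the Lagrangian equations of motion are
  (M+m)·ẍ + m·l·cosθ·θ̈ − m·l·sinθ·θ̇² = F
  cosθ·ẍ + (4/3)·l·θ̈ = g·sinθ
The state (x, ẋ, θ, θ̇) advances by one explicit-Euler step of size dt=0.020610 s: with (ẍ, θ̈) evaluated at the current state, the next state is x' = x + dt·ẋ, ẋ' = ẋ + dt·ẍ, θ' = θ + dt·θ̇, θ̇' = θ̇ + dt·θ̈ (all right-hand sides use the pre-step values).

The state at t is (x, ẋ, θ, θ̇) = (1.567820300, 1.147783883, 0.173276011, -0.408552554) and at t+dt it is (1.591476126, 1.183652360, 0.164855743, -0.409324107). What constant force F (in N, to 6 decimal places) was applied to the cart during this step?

F = 3.526548 N

ẍ = (ẋ'−ẋ)/dt = (1.183652360−1.147783883)/0.020610 = 1.740343
θ̈ = (θ̇'−θ̇)/dt = (-0.409324107−-0.408552554)/0.020610 = -0.037436
sinθ=0.172410, cosθ=0.985025
F = (M+m)·ẍ + m·l·cosθ·θ̈ − m·l·sinθ·θ̇² = 3.534484 + -0.004458 − 0.003479 = 3.526548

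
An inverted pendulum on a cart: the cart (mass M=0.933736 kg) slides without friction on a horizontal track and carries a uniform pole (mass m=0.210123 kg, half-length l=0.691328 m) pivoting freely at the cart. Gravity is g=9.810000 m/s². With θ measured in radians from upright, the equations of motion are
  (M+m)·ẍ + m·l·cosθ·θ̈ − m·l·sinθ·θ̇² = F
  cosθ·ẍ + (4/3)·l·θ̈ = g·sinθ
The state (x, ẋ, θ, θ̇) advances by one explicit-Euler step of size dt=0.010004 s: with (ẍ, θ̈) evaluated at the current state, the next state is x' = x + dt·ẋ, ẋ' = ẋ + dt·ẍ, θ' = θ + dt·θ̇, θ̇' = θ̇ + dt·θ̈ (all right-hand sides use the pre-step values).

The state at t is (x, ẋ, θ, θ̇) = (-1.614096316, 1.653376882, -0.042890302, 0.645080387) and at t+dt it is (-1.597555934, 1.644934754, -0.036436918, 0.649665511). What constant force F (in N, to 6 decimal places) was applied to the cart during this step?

F = -0.896165 N

ẍ = (ẋ'−ẋ)/dt = (1.644934754−1.653376882)/0.010004 = -0.843875
θ̈ = (θ̇'−θ̇)/dt = (0.649665511−0.645080387)/0.010004 = 0.458329
sinθ=-0.042877, cosθ=0.999080
F = (M+m)·ẍ + m·l·cosθ·θ̈ − m·l·sinθ·θ̇² = -0.965274 + 0.066517 − -0.002592 = -0.896165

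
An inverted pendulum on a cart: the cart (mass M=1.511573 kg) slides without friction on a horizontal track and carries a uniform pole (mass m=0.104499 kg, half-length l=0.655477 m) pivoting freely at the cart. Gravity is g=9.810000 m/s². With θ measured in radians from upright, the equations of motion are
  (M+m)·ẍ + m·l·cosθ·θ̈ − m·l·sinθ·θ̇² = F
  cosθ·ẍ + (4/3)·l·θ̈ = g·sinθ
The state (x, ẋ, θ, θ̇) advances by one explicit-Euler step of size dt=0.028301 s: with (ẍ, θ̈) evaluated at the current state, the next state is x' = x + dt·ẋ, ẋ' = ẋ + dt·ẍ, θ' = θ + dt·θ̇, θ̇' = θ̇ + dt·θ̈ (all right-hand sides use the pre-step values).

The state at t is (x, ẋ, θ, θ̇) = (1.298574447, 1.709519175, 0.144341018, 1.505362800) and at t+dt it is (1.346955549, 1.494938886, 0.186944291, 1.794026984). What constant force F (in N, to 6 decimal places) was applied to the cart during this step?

ẍ = (ẋ'−ẋ)/dt = (1.494938886−1.709519175)/0.028301 = -7.582074
θ̈ = (θ̇'−θ̇)/dt = (1.794026984−1.505362800)/0.028301 = 10.199787
sinθ=0.143840, cosθ=0.989601
F = (M+m)·ẍ + m·l·cosθ·θ̈ − m·l·sinθ·θ̇² = -12.253178 + 0.691386 − 0.022327 = -11.584119

F = -11.584119 N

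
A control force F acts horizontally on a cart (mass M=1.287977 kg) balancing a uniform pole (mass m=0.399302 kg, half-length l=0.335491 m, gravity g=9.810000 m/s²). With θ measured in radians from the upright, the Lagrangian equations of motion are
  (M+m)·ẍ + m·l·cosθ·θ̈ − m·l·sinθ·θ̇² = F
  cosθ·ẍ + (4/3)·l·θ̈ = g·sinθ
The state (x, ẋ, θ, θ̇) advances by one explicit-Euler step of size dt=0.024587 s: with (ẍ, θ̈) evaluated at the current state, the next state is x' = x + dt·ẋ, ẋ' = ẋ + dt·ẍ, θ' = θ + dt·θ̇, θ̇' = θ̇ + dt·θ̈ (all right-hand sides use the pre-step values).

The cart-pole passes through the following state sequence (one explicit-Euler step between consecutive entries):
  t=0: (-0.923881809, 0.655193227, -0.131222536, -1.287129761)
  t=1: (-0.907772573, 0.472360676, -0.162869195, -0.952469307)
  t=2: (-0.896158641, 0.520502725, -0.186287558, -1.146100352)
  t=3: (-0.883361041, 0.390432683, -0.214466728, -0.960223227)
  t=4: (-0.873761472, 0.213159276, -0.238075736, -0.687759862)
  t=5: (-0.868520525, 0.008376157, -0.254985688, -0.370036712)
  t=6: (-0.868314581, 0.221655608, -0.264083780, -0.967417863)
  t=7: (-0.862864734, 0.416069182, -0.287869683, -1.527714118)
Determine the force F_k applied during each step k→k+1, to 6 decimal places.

step 0→1:
  ẍ = (ẋ'−ẋ)/dt = (0.472360676−0.655193227)/0.024587 = -7.436147
  θ̈ = (θ̇'−θ̇)/dt = (-0.952469307−-1.287129761)/0.024587 = 13.611276
  sinθ=-0.130846, cosθ=0.991403
  F = (M+m)·ẍ + m·l·cosθ·θ̈ − m·l·sinθ·θ̇² = -12.546855 + 1.807721 − -0.029039 = -10.710095
step 1→2:
  ẍ = (ẋ'−ẋ)/dt = (0.520502725−0.472360676)/0.024587 = 1.958029
  θ̈ = (θ̇'−θ̇)/dt = (-1.146100352−-0.952469307)/0.024587 = -7.875342
  sinθ=-0.162150, cosθ=0.986766
  F = (M+m)·ẍ + m·l·cosθ·θ̈ − m·l·sinθ·θ̇² = 3.303741 + -1.041037 − -0.019706 = 2.282410
step 2→3:
  ẍ = (ẋ'−ẋ)/dt = (0.390432683−0.520502725)/0.024587 = -5.290196
  θ̈ = (θ̇'−θ̇)/dt = (-0.960223227−-1.146100352)/0.024587 = 7.559976
  sinθ=-0.185212, cosθ=0.982699
  F = (M+m)·ẍ + m·l·cosθ·θ̈ − m·l·sinθ·θ̇² = -8.926036 + 0.995229 − -0.032591 = -7.898216
step 3→4:
  ẍ = (ẋ'−ẋ)/dt = (0.213159276−0.390432683)/0.024587 = -7.210046
  θ̈ = (θ̇'−θ̇)/dt = (-0.687759862−-0.960223227)/0.024587 = 11.081603
  sinθ=-0.212826, cosθ=0.977090
  F = (M+m)·ẍ + m·l·cosθ·θ̈ − m·l·sinθ·θ̇² = -12.165360 + 1.450506 − -0.026288 = -10.688566
step 4→5:
  ẍ = (ẋ'−ẋ)/dt = (0.008376157−0.213159276)/0.024587 = -8.328919
  θ̈ = (θ̇'−θ̇)/dt = (-0.370036712−-0.687759862)/0.024587 = 12.922404
  sinθ=-0.235833, cosθ=0.971794
  F = (M+m)·ẍ + m·l·cosθ·θ̈ − m·l·sinθ·θ̇² = -14.053209 + 1.682286 − -0.014944 = -12.355980
step 5→6:
  ẍ = (ẋ'−ẋ)/dt = (0.221655608−0.008376157)/0.024587 = 8.674480
  θ̈ = (θ̇'−θ̇)/dt = (-0.967417863−-0.370036712)/0.024587 = -24.296626
  sinθ=-0.252232, cosθ=0.967667
  F = (M+m)·ẍ + m·l·cosθ·θ̈ − m·l·sinθ·θ̇² = 14.636269 + -3.149591 − -0.004627 = 11.491304
step 6→7:
  ẍ = (ẋ'−ẋ)/dt = (0.416069182−0.221655608)/0.024587 = 7.907169
  θ̈ = (θ̇'−θ̇)/dt = (-1.527714118−-0.967417863)/0.024587 = -22.788313
  sinθ=-0.261025, cosθ=0.965332
  F = (M+m)·ẍ + m·l·cosθ·θ̈ − m·l·sinθ·θ̇² = 13.341601 + -2.946940 − -0.032726 = 10.427387

F_0 = -10.710095 N
F_1 = 2.282410 N
F_2 = -7.898216 N
F_3 = -10.688566 N
F_4 = -12.355980 N
F_5 = 11.491304 N
F_6 = 10.427387 N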